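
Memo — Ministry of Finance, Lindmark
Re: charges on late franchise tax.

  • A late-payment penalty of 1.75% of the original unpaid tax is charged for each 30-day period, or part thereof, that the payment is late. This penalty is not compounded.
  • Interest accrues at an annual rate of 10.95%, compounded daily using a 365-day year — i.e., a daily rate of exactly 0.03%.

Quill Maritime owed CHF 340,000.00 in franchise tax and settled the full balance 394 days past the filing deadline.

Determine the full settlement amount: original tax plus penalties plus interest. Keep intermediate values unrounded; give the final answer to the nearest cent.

Penalty periods: ⌈394/30⌉ = 14; penalty = 14 × 1.75% × CHF 340,000.00 = CHF 83,300.00
Interest: CHF 340,000.00 × ((1 + 0.0003)^394 − 1) = CHF 340,000.00 × 0.12544923… = CHF 42,652.7390…
Total = CHF 340,000.00 + CHF 83,300.0000 + CHF 42,652.7390… = CHF 465,952.74

CHF 465,952.74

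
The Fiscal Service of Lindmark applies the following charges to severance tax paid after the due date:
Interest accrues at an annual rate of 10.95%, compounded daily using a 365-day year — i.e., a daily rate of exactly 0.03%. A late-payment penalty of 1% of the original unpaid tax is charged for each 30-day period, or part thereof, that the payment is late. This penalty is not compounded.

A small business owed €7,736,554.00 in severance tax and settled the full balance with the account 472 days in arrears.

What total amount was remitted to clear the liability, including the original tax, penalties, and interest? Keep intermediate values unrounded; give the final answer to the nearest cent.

Penalty periods: ⌈472/30⌉ = 16; penalty = 16 × 1% × €7,736,554.00 = €1,237,848.64
Interest: €7,736,554.00 × ((1 + 0.0003)^472 − 1) = €7,736,554.00 × 0.15209124… = €1,176,662.1244…
Total = €7,736,554.00 + €1,237,848.6400 + €1,176,662.1244… = €10,151,064.76

€10,151,064.76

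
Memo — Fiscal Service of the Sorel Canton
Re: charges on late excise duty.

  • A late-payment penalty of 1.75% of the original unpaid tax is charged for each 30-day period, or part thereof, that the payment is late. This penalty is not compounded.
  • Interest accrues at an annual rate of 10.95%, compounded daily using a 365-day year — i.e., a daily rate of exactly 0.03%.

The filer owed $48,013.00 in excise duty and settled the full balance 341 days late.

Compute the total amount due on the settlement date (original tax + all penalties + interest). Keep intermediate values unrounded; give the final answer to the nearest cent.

$63,266.67

Penalty periods: ⌈341/30⌉ = 12; penalty = 12 × 1.75% × $48,013.00 = $10,082.73
Interest: $48,013.00 × ((1 + 0.0003)^341 − 1) = $48,013.00 × 0.10769874… = $5,170.9397…
Total = $48,013.00 + $10,082.7300 + $5,170.9397… = $63,266.67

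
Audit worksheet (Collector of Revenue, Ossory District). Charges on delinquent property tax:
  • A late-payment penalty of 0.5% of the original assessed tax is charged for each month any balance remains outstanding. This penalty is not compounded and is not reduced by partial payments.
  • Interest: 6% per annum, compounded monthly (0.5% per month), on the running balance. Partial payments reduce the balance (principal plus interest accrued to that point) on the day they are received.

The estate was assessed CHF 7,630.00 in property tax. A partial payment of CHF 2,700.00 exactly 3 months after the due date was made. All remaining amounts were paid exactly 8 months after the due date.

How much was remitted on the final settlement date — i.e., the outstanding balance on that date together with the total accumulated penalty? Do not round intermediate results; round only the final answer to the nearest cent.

CHF 5,477.62

Balance at month 3: CHF 7,630.0000 × (1 + 0.005)^3 = CHF 7,745.0232…
After CHF 2,700.00 payment: CHF 7,745.0232… − CHF 2,700.00 = CHF 5,045.0232…
Balance at month 8: CHF 5,045.0232… × (1 + 0.005)^5 = CHF 5,172.4164…
Penalty: 8 × 0.5% × CHF 7,630.00 = CHF 305.20
Final settlement = outstanding balance + penalty = CHF 5,172.4164… + CHF 305.20 = CHF 5,477.62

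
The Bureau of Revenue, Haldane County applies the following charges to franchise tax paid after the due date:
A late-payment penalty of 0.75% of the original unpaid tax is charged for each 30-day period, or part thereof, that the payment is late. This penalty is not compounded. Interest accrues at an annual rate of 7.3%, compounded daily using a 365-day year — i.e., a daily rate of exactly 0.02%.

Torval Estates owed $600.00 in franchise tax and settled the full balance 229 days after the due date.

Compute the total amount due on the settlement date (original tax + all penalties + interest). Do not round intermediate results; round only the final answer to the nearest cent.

Penalty periods: ⌈229/30⌉ = 8; penalty = 8 × 0.75% × $600.00 = $36.00
Interest: $600.00 × ((1 + 0.0002)^229 − 1) = $600.00 × 0.04686022… = $28.1161…
Total = $600.00 + $36.0000 + $28.1161… = $664.12

$664.12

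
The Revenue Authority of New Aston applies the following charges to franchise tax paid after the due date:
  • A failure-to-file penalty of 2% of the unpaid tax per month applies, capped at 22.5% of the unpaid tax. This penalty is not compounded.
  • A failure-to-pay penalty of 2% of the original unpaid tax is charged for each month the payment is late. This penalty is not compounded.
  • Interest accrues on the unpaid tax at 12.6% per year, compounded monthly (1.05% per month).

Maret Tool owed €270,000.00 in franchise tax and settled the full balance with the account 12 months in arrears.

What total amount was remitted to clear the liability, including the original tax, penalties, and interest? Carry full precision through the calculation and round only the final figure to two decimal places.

€431,605.07

Failure-to-file: 12 × 2% × €270,000.00 = €64,800.00, capped at 22.5% × €270,000.00 = €60,750.00
Failure-to-pay penalty: 12 × 2% × €270,000.00 = €64,800.00
Interest: €270,000.00 × ((1 + 0.0105)^12 − 1) = €270,000.00 × 0.1335373… = €36,055.0701…
Total = €270,000.00 + €125,550.0000 + €36,055.0701… = €431,605.07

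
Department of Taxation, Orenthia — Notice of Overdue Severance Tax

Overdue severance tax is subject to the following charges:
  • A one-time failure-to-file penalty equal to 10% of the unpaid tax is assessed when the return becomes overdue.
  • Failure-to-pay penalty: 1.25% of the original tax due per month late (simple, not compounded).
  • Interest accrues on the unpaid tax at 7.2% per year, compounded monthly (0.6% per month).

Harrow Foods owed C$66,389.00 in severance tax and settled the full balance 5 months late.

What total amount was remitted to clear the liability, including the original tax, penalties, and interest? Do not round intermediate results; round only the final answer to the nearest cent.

Failure-to-file penalty: 10% × C$66,389.00 = C$6,638.90
Failure-to-pay penalty = 1.25% × C$66,389.00 × 5 mo = C$4,149.31…
Interest: C$66,389.00 × ((1 + 0.006)^5 − 1) = C$66,389.00 × 0.0303622… = C$2,015.7139…
Total = C$66,389.00 + C$10,788.2125 + C$2,015.7139… = C$79,192.93

C$79,192.93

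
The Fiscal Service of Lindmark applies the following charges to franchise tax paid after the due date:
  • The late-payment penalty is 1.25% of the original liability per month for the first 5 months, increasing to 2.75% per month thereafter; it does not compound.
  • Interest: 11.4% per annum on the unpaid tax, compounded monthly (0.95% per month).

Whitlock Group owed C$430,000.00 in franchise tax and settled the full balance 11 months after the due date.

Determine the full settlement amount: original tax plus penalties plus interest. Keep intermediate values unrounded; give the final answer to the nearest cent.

Penalty, months 1–5: 5 × 1.25% × C$430,000.00 = C$26,875.00
Penalty, months 6–11: 6 × 2.75% × C$430,000.00 = C$70,950.00
Interest: C$430,000.00 × ((1 + 0.0095)^11 − 1) = C$430,000.00 × 0.1096079… = C$47,131.4146…
Total = C$430,000.00 + C$97,825.0000 + C$47,131.4146… = C$574,956.41

C$574,956.41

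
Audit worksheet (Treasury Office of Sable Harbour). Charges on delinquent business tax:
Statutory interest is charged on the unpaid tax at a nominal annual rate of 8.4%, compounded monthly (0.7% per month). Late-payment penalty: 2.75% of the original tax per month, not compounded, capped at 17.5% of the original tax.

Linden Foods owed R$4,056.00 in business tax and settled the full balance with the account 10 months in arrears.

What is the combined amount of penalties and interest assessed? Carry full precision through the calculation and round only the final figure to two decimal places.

Penalty (uncapped): 10 × 2.75% × R$4,056.00 = R$1,115.40; cap = 17.5% × R$4,056.00 = R$709.80 → penalty = R$709.80
Interest: R$4,056.00 × ((1 + 0.007)^10 − 1) = R$4,056.00 × 0.0722467… = R$293.0325…
Penalties + interest = R$709.8000 + R$293.0325… = R$1,002.83

R$1,002.83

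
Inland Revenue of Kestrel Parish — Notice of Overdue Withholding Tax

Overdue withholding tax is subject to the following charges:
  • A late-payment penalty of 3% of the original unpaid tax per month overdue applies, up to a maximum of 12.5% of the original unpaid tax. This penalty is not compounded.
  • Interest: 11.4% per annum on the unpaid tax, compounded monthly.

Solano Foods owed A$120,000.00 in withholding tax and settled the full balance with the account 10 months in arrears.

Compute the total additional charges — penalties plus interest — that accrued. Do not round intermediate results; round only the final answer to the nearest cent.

A$26,899.90

Penalty (uncapped): 10 × 3% × A$120,000.00 = A$36,000.00; cap = 12.5% × A$120,000.00 = A$15,000.00 → penalty = A$15,000.00
Interest (11.4%/yr ÷ 12 = 0.95%/month): A$120,000.00 × ((1 + 0.0095)^10 − 1) = A$11,899.9038…
Penalties + interest = A$15,000.0000 + A$11,899.9038… = A$26,899.90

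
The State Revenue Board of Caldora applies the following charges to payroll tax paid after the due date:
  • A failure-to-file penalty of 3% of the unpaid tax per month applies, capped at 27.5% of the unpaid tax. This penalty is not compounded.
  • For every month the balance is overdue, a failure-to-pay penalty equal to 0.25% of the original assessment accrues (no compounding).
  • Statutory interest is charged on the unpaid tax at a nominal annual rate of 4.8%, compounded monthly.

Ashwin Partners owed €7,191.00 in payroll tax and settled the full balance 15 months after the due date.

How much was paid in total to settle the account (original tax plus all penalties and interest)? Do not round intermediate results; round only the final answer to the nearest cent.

Failure-to-file: 15 × 3% × €7,191.00 = €3,235.95, capped at 27.5% × €7,191.00 = €1,977.53…
Failure-to-pay penalty: 15 × 0.25% × €7,191.00 = €269.66…
Interest (4.8%/yr ÷ 12 = 0.4%/month): €7,191.00 × ((1 + 0.004)^15 − 1) = €443.7528…
Total = €7,191.00 + €2,247.1875 + €443.7528… = €9,881.94

€9,881.94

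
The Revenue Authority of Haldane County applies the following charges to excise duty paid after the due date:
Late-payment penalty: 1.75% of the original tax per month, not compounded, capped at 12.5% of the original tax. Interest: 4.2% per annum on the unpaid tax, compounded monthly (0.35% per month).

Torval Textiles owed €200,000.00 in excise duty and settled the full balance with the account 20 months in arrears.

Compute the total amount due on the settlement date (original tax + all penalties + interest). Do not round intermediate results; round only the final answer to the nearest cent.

Penalty (uncapped): 20 × 1.75% × €200,000.00 = €70,000.00; cap = 12.5% × €200,000.00 = €25,000.00 → penalty = €25,000.00
Interest: €200,000.00 × ((1 + 0.0035)^20 − 1) = €200,000.00 × 0.0723771… = €14,475.4226…
Total = €200,000.00 + €25,000.0000 + €14,475.4226… = €239,475.42

€239,475.42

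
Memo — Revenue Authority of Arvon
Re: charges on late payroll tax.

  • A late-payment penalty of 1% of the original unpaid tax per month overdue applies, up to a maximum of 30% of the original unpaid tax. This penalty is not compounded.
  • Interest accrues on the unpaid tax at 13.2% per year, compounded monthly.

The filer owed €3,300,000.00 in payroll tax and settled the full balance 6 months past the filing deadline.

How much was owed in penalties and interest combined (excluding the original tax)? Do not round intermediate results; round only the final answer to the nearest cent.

Penalty: 6 × 1% × €3,300,000.00 = €198,000.00 (below the 30% cap of €990,000.00)
Interest (13.2%/yr ÷ 12 = 1.1%/month): €3,300,000.00 × ((1 + 0.011)^6 − 1) = €223,878.0739…
Penalties + interest = €198,000.0000 + €223,878.0739… = €421,878.07

€421,878.07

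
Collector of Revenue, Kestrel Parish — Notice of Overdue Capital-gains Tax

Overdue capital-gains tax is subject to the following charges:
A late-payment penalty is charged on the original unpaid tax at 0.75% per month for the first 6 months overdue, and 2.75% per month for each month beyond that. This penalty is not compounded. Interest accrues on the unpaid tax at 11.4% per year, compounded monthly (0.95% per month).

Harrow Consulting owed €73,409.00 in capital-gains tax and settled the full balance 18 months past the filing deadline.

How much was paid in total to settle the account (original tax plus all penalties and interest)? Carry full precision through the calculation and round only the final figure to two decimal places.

Penalty, months 1–6: 6 × 0.75% × €73,409.00 = €3,303.41…
Penalty, months 7–18: 12 × 2.75% × €73,409.00 = €24,224.97
Interest: €73,409.00 × ((1 + 0.0095)^18 − 1) = €73,409.00 × 0.1855335… = €13,619.8264…
Total = €73,409.00 + €27,528.3750 + €13,619.8264… = €114,557.20

€114,557.20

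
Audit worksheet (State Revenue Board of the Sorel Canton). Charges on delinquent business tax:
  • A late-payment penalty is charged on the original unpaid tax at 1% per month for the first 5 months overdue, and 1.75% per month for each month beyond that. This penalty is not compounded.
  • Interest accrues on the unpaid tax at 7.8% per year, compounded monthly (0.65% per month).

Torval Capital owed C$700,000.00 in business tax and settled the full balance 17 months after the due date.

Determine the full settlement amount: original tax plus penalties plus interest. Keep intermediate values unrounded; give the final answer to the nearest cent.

Penalty, months 1–5: 5 × 1% × C$700,000.00 = C$35,000.00
Penalty, months 6–17: 12 × 1.75% × C$700,000.00 = C$147,000.00
Interest: C$700,000.00 × ((1 + 0.0065)^17 − 1) = C$700,000.00 × 0.1164371… = C$81,505.9463…
Total = C$700,000.00 + C$182,000.0000 + C$81,505.9463… = C$963,505.95

C$963,505.95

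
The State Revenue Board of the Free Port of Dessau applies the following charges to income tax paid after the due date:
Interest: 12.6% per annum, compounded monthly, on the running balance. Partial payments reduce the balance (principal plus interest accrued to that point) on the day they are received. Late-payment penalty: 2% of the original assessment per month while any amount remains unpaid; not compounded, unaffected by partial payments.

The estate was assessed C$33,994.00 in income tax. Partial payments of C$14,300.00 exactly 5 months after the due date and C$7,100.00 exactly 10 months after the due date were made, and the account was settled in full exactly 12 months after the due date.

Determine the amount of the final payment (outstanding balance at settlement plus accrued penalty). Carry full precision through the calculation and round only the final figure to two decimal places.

C$24,057.40

Monthly rate = 12.6% ÷ 12 = 1.05%
Balance at month 5: C$33,994.0000 × (1 + 0.0105)^5 = C$35,816.5590…
After C$14,300.00 payment: C$35,816.5590… − C$14,300.00 = C$21,516.5590…
Balance at month 10: C$21,516.5590… × (1 + 0.0105)^5 = C$22,670.1507…
After C$7,100.00 payment: C$22,670.1507… − C$7,100.00 = C$15,570.1507…
Balance at month 12: C$15,570.1507… × (1 + 0.0105)^2 = C$15,898.8405…
Penalty: 12 × 2% × C$33,994.00 = C$8,158.56
Final settlement = outstanding balance + penalty = C$15,898.8405… + C$8,158.56 = C$24,057.40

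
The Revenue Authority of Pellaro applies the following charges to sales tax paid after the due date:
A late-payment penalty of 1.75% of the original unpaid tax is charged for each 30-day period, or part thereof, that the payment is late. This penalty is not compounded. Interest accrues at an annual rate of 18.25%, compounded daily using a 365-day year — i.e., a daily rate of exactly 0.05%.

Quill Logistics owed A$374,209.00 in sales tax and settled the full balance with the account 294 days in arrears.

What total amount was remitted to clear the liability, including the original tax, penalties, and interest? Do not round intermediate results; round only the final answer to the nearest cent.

A$498,937.13

Penalty periods: ⌈294/30⌉ = 10; penalty = 10 × 1.75% × A$374,209.00 = A$65,486.58…
Interest: A$374,209.00 × ((1 + 0.0005)^294 − 1) = A$374,209.00 × 0.15831141… = A$59,241.5539…
Total = A$374,209.00 + A$65,486.5750 + A$59,241.5539… = A$498,937.13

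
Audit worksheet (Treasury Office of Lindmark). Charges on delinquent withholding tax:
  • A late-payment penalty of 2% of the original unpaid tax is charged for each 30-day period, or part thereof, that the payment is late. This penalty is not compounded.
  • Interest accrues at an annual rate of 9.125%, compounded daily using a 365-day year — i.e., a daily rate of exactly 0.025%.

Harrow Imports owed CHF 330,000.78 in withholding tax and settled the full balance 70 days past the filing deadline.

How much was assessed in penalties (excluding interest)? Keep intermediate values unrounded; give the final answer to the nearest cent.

CHF 19,800.05

Penalty periods: ⌈70/30⌉ = 3; penalty = 3 × 2% × CHF 330,000.78 = CHF 19,800.05…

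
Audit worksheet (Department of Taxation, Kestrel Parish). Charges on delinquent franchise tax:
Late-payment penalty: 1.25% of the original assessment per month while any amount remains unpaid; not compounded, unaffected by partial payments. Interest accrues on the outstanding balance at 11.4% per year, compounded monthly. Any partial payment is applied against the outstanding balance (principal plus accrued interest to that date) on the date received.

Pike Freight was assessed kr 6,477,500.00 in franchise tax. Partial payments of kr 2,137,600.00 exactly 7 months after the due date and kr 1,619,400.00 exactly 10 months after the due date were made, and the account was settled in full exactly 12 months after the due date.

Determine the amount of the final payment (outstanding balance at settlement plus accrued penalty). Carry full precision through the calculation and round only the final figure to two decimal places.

kr 4,335,993.20

Monthly rate = 11.4% ÷ 12 = 0.95%
Balance at month 7: kr 6,477,500.0000 × (1 + 0.0095)^7 = kr 6,920,726.4667…
After kr 2,137,600.00 payment: kr 6,920,726.4667… − kr 2,137,600.00 = kr 4,783,126.4667…
Balance at month 10: kr 4,783,126.4667… × (1 + 0.0095)^3 = kr 4,920,744.7034…
After kr 1,619,400.00 payment: kr 4,920,744.7034… − kr 1,619,400.00 = kr 3,301,344.7034…
Balance at month 12: kr 3,301,344.7034… × (1 + 0.0095)^2 = kr 3,364,368.1991…
Penalty: 12 × 1.25% × kr 6,477,500.00 = kr 971,625.00
Final settlement = outstanding balance + penalty = kr 3,364,368.1991… + kr 971,625.00 = kr 4,335,993.20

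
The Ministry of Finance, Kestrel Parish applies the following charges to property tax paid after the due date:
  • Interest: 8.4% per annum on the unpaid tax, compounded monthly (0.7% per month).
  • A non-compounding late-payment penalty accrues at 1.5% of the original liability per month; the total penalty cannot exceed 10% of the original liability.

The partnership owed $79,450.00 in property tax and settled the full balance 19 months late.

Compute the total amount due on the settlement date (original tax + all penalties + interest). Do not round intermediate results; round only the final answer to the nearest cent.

Penalty (uncapped): 19 × 1.5% × $79,450.00 = $22,643.25; cap = 10% × $79,450.00 = $7,945.00 → penalty = $7,945.00
Interest: $79,450.00 × ((1 + 0.007)^19 − 1) = $79,450.00 × 0.1417209… = $11,259.7233…
Total = $79,450.00 + $7,945.0000 + $11,259.7233… = $98,654.72

$98,654.72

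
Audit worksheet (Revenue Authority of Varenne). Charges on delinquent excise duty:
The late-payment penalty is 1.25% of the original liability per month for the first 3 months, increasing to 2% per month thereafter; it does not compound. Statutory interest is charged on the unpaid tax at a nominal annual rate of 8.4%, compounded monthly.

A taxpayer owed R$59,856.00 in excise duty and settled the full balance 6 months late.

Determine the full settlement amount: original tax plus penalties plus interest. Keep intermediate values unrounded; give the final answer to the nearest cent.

Penalty, months 1–3: 3 × 1.25% × R$59,856.00 = R$2,244.60
Penalty, months 4–6: 3 × 2% × R$59,856.00 = R$3,591.36
Interest (8.4%/yr ÷ 12 = 0.7%/month): R$59,856.00 × ((1 + 0.007)^6 − 1) = R$2,558.3589…
Total = R$59,856.00 + R$5,835.9600 + R$2,558.3589… = R$68,250.32

R$68,250.32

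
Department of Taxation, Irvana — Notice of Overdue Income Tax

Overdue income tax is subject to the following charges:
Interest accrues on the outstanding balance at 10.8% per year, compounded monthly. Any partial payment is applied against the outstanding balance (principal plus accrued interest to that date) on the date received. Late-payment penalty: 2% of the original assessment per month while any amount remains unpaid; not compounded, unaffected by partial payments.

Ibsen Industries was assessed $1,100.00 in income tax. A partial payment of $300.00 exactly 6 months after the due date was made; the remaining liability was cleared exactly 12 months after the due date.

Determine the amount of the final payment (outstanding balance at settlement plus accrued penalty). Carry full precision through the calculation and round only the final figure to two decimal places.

Monthly rate = 10.8% ÷ 12 = 0.9%
Balance at month 6: $1,100.0000 × (1 + 0.009)^6 = $1,160.7526…
After $300.00 payment: $1,160.7526… − $300.00 = $860.7526…
Balance at month 12: $860.7526… × (1 + 0.009)^6 = $908.2917…
Penalty: 12 × 2% × $1,100.00 = $264.00
Final settlement = outstanding balance + penalty = $908.2917… + $264.00 = $1,172.29

$1,172.29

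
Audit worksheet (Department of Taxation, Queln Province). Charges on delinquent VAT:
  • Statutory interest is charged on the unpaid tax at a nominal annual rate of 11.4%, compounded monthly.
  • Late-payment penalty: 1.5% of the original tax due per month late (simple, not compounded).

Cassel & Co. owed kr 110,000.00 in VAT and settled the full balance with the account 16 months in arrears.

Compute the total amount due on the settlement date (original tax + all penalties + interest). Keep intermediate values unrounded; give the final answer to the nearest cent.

kr 154,365.78

Late-payment penalty = 1.5% × kr 110,000.00 × 16 mo = kr 26,400.00
Interest (11.4%/yr ÷ 12 = 0.95%/month): kr 110,000.00 × ((1 + 0.0095)^16 − 1) = kr 17,965.7828…
Total = kr 110,000.00 + kr 26,400.0000 + kr 17,965.7828… = kr 154,365.78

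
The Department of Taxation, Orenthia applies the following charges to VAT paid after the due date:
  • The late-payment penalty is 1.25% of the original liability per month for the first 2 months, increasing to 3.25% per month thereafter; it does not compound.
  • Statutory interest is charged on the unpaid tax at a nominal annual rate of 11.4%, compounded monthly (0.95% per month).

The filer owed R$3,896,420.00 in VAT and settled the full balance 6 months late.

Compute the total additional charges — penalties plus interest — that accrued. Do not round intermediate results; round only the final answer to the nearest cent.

R$831,383.11

Penalty, months 1–2: 2 × 1.25% × R$3,896,420.00 = R$97,410.50
Penalty, months 3–6: 4 × 3.25% × R$3,896,420.00 = R$506,534.60
Interest: R$3,896,420.00 × ((1 + 0.0095)^6 − 1) = R$3,896,420.00 × 0.0583710… = R$227,438.0103…
Penalties + interest = R$603,945.1000 + R$227,438.0103… = R$831,383.11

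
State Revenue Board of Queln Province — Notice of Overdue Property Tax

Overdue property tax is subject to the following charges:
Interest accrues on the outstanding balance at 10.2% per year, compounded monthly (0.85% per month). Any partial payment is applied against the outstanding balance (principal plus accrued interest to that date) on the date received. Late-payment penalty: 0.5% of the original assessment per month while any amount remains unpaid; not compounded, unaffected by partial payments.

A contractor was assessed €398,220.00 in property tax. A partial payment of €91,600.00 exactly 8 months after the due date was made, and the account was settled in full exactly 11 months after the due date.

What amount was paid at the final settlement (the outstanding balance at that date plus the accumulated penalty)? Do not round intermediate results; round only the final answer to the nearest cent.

€365,023.43

Balance at month 8: €398,220.0000 × (1 + 0.0085)^8 = €426,118.4007…
After €91,600.00 payment: €426,118.4007… − €91,600.00 = €334,518.4007…
Balance at month 11: €334,518.4007… × (1 + 0.0085)^3 = €343,121.3323…
Penalty: 11 × 0.5% × €398,220.00 = €21,902.10
Final settlement = outstanding balance + penalty = €343,121.3323… + €21,902.10 = €365,023.43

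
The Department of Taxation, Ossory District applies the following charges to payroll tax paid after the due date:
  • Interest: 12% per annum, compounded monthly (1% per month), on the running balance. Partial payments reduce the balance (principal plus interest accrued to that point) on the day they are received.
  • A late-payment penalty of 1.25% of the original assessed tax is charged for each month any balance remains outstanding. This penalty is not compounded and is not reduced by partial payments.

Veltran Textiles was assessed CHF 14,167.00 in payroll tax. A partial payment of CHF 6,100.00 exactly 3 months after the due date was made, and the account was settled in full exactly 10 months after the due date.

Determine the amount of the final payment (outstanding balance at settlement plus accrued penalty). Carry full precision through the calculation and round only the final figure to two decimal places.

Balance at month 3: CHF 14,167.0000 × (1 + 0.01)^3 = CHF 14,596.2743…
After CHF 6,100.00 payment: CHF 14,596.2743… − CHF 6,100.00 = CHF 8,496.2743…
Balance at month 10: CHF 8,496.2743… × (1 + 0.01)^7 = CHF 9,109.1560…
Penalty: 10 × 1.25% × CHF 14,167.00 = CHF 1,770.88…
Final settlement = outstanding balance + penalty = CHF 9,109.1560… + CHF 1,770.88… = CHF 10,880.03

CHF 10,880.03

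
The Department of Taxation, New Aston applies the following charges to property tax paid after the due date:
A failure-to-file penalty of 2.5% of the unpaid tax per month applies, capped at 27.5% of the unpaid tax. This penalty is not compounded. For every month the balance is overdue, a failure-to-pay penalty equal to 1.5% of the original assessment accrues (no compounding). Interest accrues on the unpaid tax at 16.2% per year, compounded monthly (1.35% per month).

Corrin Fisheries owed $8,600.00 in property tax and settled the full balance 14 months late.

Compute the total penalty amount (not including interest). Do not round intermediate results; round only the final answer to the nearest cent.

Failure-to-file: 14 × 2.5% × $8,600.00 = $3,010.00, capped at 27.5% × $8,600.00 = $2,365.00
Failure-to-pay penalty = 1.5% × $8,600.00 × 14 mo = $1,806.00
Total penalty = $2,365.00 + $1,806.00 = $4,171.00

$4,171.00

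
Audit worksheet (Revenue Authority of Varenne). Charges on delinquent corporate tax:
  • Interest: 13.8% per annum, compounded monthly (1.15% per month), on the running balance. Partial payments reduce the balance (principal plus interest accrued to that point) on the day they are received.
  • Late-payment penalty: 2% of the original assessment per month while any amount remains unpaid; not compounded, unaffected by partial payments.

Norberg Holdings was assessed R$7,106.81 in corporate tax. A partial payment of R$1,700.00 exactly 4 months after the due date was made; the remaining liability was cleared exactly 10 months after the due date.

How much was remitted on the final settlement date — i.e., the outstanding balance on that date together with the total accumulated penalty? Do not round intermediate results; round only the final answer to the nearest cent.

Balance at month 4: R$7,106.8100 × (1 + 0.0115)^4 = R$7,439.4059…
After R$1,700.00 payment: R$7,439.4059… − R$1,700.00 = R$5,739.4059…
Balance at month 10: R$5,739.4059… × (1 + 0.0115)^6 = R$6,146.9865…
Penalty: 10 × 2% × R$7,106.81 = R$1,421.36…
Final settlement = outstanding balance + penalty = R$6,146.9865… + R$1,421.36… = R$7,568.35

R$7,568.35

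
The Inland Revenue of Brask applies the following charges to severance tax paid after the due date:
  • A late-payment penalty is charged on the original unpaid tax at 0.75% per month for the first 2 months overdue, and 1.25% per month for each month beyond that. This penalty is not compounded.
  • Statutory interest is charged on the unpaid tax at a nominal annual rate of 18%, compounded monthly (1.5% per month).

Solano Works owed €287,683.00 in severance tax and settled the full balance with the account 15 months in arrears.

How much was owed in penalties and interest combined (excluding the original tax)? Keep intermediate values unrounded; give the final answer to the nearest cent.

€123,051.24

Penalty, months 1–2: 2 × 0.75% × €287,683.00 = €4,315.25…
Penalty, months 3–15: 13 × 1.25% × €287,683.00 = €46,748.49…
Interest: €287,683.00 × ((1 + 0.015)^15 − 1) = €287,683.00 × 0.2502321… = €71,987.5116…
Penalties + interest = €51,063.7325 + €71,987.5116… = €123,051.24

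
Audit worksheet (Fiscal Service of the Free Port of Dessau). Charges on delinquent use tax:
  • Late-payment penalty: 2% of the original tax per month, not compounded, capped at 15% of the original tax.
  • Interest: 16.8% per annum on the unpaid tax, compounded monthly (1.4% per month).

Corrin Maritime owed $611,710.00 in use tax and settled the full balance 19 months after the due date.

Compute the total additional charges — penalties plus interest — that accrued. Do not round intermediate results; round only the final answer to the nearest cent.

Penalty (uncapped): 19 × 2% × $611,710.00 = $232,449.80; cap = 15% × $611,710.00 = $91,756.50 → penalty = $91,756.50
Interest: $611,710.00 × ((1 + 0.014)^19 − 1) = $611,710.00 × 0.3023303… = $184,938.4678…
Penalties + interest = $91,756.5000 + $184,938.4678… = $276,694.97

$276,694.97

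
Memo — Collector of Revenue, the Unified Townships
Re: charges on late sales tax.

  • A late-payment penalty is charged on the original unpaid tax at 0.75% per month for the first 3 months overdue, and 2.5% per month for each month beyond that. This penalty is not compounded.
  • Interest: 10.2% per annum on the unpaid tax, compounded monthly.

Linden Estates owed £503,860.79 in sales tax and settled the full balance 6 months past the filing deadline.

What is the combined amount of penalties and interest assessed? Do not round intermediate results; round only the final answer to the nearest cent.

Penalty, months 1–3: 3 × 0.75% × £503,860.79 = £11,336.87…
Penalty, months 4–6: 3 × 2.5% × £503,860.79 = £37,789.56…
Interest (10.2%/yr ÷ 12 = 0.85%/month): £503,860.79 × ((1 + 0.0085)^6 − 1) = £26,249.1877…
Penalties + interest = £49,126.4270… + £26,249.1877… = £75,375.61

£75,375.61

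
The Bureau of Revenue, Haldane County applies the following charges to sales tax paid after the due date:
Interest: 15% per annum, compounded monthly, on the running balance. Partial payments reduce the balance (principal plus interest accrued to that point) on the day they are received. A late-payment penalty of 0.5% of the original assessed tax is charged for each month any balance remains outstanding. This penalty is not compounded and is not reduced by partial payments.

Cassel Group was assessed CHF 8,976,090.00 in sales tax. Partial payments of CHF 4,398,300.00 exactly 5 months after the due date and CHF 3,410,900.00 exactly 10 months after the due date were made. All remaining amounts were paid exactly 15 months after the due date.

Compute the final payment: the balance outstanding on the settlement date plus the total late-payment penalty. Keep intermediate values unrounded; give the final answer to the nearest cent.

Monthly rate = 15% ÷ 12 = 1.25%
Balance at month 5: CHF 8,976,090.0000 × (1 + 0.0125)^5 = CHF 9,551,297.1783…
After CHF 4,398,300.00 payment: CHF 9,551,297.1783… − CHF 4,398,300.00 = CHF 5,152,997.1783…
Balance at month 10: CHF 5,152,997.1783… × (1 + 0.0125)^5 = CHF 5,483,212.3352…
After CHF 3,410,900.00 payment: CHF 5,483,212.3352… − CHF 3,410,900.00 = CHF 2,072,312.3352…
Balance at month 15: CHF 2,072,312.3352… × (1 + 0.0125)^5 = CHF 2,205,110.5726…
Penalty: 15 × 0.5% × CHF 8,976,090.00 = CHF 673,206.75
Final settlement = outstanding balance + penalty = CHF 2,205,110.5726… + CHF 673,206.75 = CHF 2,878,317.32

CHF 2,878,317.32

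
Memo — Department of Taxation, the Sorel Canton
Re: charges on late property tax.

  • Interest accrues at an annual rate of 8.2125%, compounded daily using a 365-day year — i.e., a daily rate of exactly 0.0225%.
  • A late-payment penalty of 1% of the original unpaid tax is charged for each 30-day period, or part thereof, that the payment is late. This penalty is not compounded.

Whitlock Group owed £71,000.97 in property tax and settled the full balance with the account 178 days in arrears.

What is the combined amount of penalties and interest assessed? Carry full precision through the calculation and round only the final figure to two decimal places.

Penalty periods: ⌈178/30⌉ = 6; penalty = 6 × 1% × £71,000.97 = £4,260.06…
Interest: £71,000.97 × ((1 + 0.000225)^178 − 1) = £71,000.97 × 0.04085813… = £2,900.9666…
Penalties + interest = £4,260.0582 + £2,900.9666… = £7,161.02

£7,161.02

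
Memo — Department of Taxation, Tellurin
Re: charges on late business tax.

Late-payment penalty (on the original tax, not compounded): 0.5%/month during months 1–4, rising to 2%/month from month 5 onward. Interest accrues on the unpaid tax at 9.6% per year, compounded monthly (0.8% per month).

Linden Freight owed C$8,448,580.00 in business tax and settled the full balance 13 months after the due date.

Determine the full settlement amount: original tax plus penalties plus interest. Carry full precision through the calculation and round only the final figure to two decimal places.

Penalty, months 1–4: 4 × 0.5% × C$8,448,580.00 = C$168,971.60
Penalty, months 5–13: 9 × 2% × C$8,448,580.00 = C$1,520,744.40
Interest: C$8,448,580.00 × ((1 + 0.008)^13 − 1) = C$8,448,580.00 × 0.1091414… = C$922,089.8768…
Total = C$8,448,580.00 + C$1,689,716.0000 + C$922,089.8768… = C$11,060,385.88

C$11,060,385.88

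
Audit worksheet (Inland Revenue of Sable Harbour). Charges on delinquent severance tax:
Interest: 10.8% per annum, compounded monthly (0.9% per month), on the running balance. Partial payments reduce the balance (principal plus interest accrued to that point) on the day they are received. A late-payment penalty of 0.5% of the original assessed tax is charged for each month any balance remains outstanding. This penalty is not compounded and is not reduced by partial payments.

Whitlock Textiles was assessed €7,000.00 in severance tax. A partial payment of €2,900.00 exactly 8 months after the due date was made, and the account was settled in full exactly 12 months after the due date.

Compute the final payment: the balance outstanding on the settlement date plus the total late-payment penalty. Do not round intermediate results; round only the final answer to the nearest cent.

€5,208.75

Balance at month 8: €7,000.0000 × (1 + 0.009)^8 = €7,520.1650…
After €2,900.00 payment: €7,520.1650… − €2,900.00 = €4,620.1650…
Balance at month 12: €4,620.1650… × (1 + 0.009)^4 = €4,788.7498…
Penalty: 12 × 0.5% × €7,000.00 = €420.00
Final settlement = outstanding balance + penalty = €4,788.7498… + €420.00 = €5,208.75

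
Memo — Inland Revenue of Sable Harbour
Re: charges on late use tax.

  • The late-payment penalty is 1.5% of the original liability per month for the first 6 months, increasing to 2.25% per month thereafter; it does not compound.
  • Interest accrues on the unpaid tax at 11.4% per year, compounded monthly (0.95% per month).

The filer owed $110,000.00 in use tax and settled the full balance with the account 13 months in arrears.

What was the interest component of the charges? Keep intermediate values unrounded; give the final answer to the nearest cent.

$14,386.97

Interest: $110,000.00 × ((1 + 0.0095)^13 − 1) = $110,000.00 × 0.1307906… = $14,386.9697…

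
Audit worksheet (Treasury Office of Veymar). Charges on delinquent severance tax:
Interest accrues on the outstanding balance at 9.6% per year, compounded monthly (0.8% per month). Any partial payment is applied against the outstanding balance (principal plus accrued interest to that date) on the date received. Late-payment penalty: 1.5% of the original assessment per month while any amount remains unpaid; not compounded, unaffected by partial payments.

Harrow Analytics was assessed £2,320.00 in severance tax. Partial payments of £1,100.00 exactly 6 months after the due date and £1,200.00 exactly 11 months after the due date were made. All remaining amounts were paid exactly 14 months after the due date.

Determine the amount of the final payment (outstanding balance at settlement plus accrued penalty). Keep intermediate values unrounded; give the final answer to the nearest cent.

Balance at month 6: £2,320.0000 × (1 + 0.008)^6 = £2,433.6111…
After £1,100.00 payment: £2,433.6111… − £1,100.00 = £1,333.6111…
Balance at month 11: £1,333.6111… × (1 + 0.008)^5 = £1,387.8159…
After £1,200.00 payment: £1,387.8159… − £1,200.00 = £187.8159…
Balance at month 14: £187.8159… × (1 + 0.008)^3 = £192.3596…
Penalty: 14 × 1.5% × £2,320.00 = £487.20
Final settlement = outstanding balance + penalty = £192.3596… + £487.20 = £679.56

£679.56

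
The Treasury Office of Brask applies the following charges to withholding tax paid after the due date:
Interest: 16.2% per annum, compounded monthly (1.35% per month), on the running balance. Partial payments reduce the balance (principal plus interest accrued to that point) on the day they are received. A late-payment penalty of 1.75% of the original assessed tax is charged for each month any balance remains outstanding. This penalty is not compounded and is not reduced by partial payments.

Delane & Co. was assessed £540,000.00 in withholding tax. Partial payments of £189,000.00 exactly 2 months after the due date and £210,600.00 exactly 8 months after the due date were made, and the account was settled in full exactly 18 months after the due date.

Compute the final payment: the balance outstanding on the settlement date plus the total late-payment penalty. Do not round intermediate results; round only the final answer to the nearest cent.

Balance at month 2: £540,000.0000 × (1 + 0.0135)^2 = £554,678.4150
After £189,000.00 payment: £554,678.4150 − £189,000.00 = £365,678.4150
Balance at month 8: £365,678.4150 × (1 + 0.0135)^6 = £396,316.2173…
After £210,600.00 payment: £396,316.2173… − £210,600.00 = £185,716.2173…
Balance at month 18: £185,716.2173… × (1 + 0.0135)^10 = £212,367.1601…
Penalty: 18 × 1.75% × £540,000.00 = £170,100.00
Final settlement = outstanding balance + penalty = £212,367.1601… + £170,100.00 = £382,467.16

£382,467.16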